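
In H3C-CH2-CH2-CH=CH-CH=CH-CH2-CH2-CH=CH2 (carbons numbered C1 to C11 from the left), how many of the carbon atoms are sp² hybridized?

C1: sp3
C2: sp3
C3: sp3
C4: sp2 ✓
C5: sp2 ✓
C6: sp2 ✓
C7: sp2 ✓
C8: sp3
C9: sp3
C10: sp2 ✓
C11: sp2 ✓
C4, C5, C6, C7, C10, C11 → 6 sp2 carbons.

6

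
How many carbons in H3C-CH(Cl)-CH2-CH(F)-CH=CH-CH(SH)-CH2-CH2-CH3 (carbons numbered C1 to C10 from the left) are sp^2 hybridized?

C1: sp3
C2: sp3
C3: sp3
C4: sp3
C5: sp2 ✓
C6: sp2 ✓
C7: sp3
C8: sp3
C9: sp3
C10: sp3
C5, C6 → 2 sp2 carbons.

2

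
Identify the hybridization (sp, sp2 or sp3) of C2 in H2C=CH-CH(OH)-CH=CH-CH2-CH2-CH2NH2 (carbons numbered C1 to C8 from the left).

sp2

C2 carries 3 σ bonds, plus one π bond, giving a steric number of 3, so it is sp2.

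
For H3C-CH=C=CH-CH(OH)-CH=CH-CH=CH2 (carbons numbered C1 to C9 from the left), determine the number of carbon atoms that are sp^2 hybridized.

C1: sp3
C2: sp2 ✓
C3: sp
C4: sp2 ✓
C5: sp3
C6: sp2 ✓
C7: sp2 ✓
C8: sp2 ✓
C9: sp2 ✓
C2, C4, C6, C7, C8, C9 → 6 sp2 carbons.

6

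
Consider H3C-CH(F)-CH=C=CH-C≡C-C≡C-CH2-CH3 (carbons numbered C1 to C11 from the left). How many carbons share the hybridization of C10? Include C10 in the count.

C10 is sp3 (only σ bonds).
C1: sp3 ✓
C2: sp3 ✓
C3: sp2
C4: sp
C5: sp2
C6: sp
C7: sp
C8: sp
C9: sp
C10: sp3 ✓
C11: sp3 ✓
4 carbons are sp3.

4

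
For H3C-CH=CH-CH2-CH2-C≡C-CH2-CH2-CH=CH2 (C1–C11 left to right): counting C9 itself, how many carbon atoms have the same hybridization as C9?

5

C9 is sp3 (only σ bonds).
C1: sp3 ✓
C2: sp2
C3: sp2
C4: sp3 ✓
C5: sp3 ✓
C6: sp
C7: sp
C8: sp3 ✓
C9: sp3 ✓
C10: sp2
C11: sp2
5 carbons are sp3.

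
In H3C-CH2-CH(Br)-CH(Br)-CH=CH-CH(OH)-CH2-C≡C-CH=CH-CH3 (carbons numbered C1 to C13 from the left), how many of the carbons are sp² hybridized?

C1: sp3
C2: sp3
C3: sp3
C4: sp3
C5: sp2 ✓
C6: sp2 ✓
C7: sp3
C8: sp3
C9: sp
C10: sp
C11: sp2 ✓
C12: sp2 ✓
C13: sp3
C5, C6, C11, C12 → 4 sp2 carbons.

4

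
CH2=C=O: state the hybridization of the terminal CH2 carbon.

sp²

The terminal CH2 carbon: 3 σ bonds, plus one π bond — 3 electron domains, sp2.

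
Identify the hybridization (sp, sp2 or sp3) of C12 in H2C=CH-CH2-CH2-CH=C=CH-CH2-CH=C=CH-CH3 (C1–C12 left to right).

C12 has 4 σ bonds: steric number 4 → sp3.

sp³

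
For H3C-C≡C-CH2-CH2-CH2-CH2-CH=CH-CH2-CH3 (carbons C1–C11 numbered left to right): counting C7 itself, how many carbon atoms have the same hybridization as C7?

7

C7 is sp3 (only σ bonds).
C1: sp3 ✓
C2: sp
C3: sp
C4: sp3 ✓
C5: sp3 ✓
C6: sp3 ✓
C7: sp3 ✓
C8: sp2
C9: sp2
C10: sp3 ✓
C11: sp3 ✓
7 carbons are sp3.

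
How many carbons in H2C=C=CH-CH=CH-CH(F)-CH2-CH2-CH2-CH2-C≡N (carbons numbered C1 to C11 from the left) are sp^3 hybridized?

C1: sp2
C2: sp
C3: sp2
C4: sp2
C5: sp2
C6: sp3 ✓
C7: sp3 ✓
C8: sp3 ✓
C9: sp3 ✓
C10: sp3 ✓
C11: sp
C6, C7, C8, C9, C10 → 5 sp3 carbons.

5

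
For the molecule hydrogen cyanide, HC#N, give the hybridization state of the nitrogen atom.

The nitrogen atom — 1 σ bond and 1 lone pair, plus two π bonds. Steric number 2, so sp.

sp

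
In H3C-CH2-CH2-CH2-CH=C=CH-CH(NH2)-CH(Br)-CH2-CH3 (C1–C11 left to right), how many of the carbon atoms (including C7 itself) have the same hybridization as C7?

2

C7 is sp2 (one π bond).
C1: sp3
C2: sp3
C3: sp3
C4: sp3
C5: sp2 ✓
C6: sp
C7: sp2 ✓
C8: sp3
C9: sp3
C10: sp3
C11: sp3
2 carbons are sp2.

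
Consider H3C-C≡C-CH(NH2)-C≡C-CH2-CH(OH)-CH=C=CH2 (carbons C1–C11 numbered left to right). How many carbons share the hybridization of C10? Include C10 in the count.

C10 is sp (two π bonds).
C1: sp3
C2: sp ✓
C3: sp ✓
C4: sp3
C5: sp ✓
C6: sp ✓
C7: sp3
C8: sp3
C9: sp2
C10: sp ✓
C11: sp2
5 carbons are sp.

5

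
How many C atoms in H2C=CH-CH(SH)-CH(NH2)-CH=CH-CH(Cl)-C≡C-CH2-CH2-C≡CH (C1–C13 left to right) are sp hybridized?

4

C1: sp2
C2: sp2
C3: sp3
C4: sp3
C5: sp2
C6: sp2
C7: sp3
C8: sp ✓
C9: sp ✓
C10: sp3
C11: sp3
C12: sp ✓
C13: sp ✓
C8, C9, C12, C13 → 4 sp carbons.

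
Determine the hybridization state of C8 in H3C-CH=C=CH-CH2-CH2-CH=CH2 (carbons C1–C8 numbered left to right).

C8: 3 σ bonds, plus one π bond — 3 electron domains, sp2.

sp2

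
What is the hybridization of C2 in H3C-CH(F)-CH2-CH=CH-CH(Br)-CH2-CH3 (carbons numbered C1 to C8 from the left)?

C2 — 4 σ bonds. Steric number 4, so sp3.

sp3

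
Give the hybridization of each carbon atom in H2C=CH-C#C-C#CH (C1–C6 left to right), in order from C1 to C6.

C1 sp2, C2 sp2, C3 sp, C4 sp, C5 sp, C6 sp

C1 carries 3 σ bonds, plus one π bond, giving a steric number of 3, so it is sp2.
C2 — 3 σ bonds, plus one π bond. Steric number 3, so sp2.
C3 (2 σ bonds, plus two π bonds) has steric number 2: sp.
C4 is sp: 2 σ bonds, plus two π bonds, 2 electron-density regions.
C5 has 2 σ bonds, plus two π bonds: steric number 2 → sp.
C6: 2 σ bonds, plus two π bonds — 2 electron domains, sp.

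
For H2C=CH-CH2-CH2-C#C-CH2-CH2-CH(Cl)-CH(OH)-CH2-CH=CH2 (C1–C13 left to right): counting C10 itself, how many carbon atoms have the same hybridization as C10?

7

C10 is sp3 (only σ bonds).
C1: sp2
C2: sp2
C3: sp3 ✓
C4: sp3 ✓
C5: sp
C6: sp
C7: sp3 ✓
C8: sp3 ✓
C9: sp3 ✓
C10: sp3 ✓
C11: sp3 ✓
C12: sp2
C13: sp2
7 carbons are sp3.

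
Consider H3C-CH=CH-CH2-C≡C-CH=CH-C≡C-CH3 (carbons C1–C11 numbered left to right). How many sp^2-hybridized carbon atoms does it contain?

4

C1: sp3
C2: sp2 ✓
C3: sp2 ✓
C4: sp3
C5: sp
C6: sp
C7: sp2 ✓
C8: sp2 ✓
C9: sp
C10: sp
C11: sp3
C2, C3, C7, C8 → 4 sp2 carbons.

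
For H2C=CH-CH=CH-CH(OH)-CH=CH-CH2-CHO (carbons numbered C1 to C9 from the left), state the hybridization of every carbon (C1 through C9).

C1 is sp2: 3 σ bonds, plus one π bond, 3 electron-density regions.
C2 is sp2: 3 σ bonds, plus one π bond, 3 electron-density regions.
C3 is sp2: 3 σ bonds, plus one π bond, 3 electron-density regions.
C4 carries 3 σ bonds, plus one π bond, giving a steric number of 3, so it is sp2.
C5 is sp3: 4 σ bonds, 4 electron-density regions.
C6 has 3 σ bonds, plus one π bond: steric number 3 → sp2.
C7 has 3 σ bonds, plus one π bond: steric number 3 → sp2.
C8: 4 σ bonds — 4 electron domains, sp3.
C9: 3 σ bonds, plus one π bond; 3 regions of electron density → sp2.

C1 sp2, C2 sp2, C3 sp2, C4 sp2, C5 sp3, C6 sp2, C7 sp2, C8 sp3, C9 sp2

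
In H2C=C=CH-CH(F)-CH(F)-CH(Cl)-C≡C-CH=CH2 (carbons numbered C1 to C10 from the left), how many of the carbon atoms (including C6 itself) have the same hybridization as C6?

3

C6 is sp3 (only σ bonds).
C1: sp2
C2: sp
C3: sp2
C4: sp3 ✓
C5: sp3 ✓
C6: sp3 ✓
C7: sp
C8: sp
C9: sp2
C10: sp2
3 carbons are sp3.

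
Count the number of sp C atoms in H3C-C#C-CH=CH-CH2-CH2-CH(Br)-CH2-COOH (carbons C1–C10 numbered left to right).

2

C1: sp3
C2: sp ✓
C3: sp ✓
C4: sp2
C5: sp2
C6: sp3
C7: sp3
C8: sp3
C9: sp3
C10: sp2
C2, C3 → 2 sp carbons.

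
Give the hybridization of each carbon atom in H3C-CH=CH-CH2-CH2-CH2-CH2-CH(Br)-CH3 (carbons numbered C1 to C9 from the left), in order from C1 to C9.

C1 sp3, C2 sp2, C3 sp2, C4 sp3, C5 sp3, C6 sp3, C7 sp3, C8 sp3, C9 sp3

C1 has 4 σ bonds: steric number 4 → sp3.
C2 has 3 σ bonds, plus one π bond: steric number 3 → sp2.
C3 — 3 σ bonds, plus one π bond. Steric number 3, so sp2.
C4 is sp3: 4 σ bonds, 4 electron-density regions.
C5 — 4 σ bonds. Steric number 4, so sp3.
C6 (4 σ bonds) has steric number 4: sp3.
C7 carries 4 σ bonds, giving a steric number of 4, so it is sp3.
C8 is sp3: 4 σ bonds, 4 electron-density regions.
C9: 4 σ bonds — 4 electron domains, sp3.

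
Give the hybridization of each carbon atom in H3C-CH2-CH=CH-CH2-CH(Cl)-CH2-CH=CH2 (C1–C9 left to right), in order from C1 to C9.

C1 sp3, C2 sp3, C3 sp2, C4 sp2, C5 sp3, C6 sp3, C7 sp3, C8 sp2, C9 sp2

C1: 4 σ bonds; 4 regions of electron density → sp3.
C2 (4 σ bonds) has steric number 4: sp3.
C3 carries 3 σ bonds, plus one π bond, giving a steric number of 3, so it is sp2.
C4 has 3 σ bonds, plus one π bond: steric number 3 → sp2.
C5: 4 σ bonds; 4 regions of electron density → sp3.
C6 is sp3: 4 σ bonds, 4 electron-density regions.
C7: 4 σ bonds — 4 electron domains, sp3.
C8 carries 3 σ bonds, plus one π bond, giving a steric number of 3, so it is sp2.
C9 has 3 σ bonds, plus one π bond: steric number 3 → sp2.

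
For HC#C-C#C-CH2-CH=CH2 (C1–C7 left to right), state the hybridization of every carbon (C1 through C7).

C1 sp, C2 sp, C3 sp, C4 sp, C5 sp3, C6 sp2, C7 sp2

C1 — 2 σ bonds, plus two π bonds. Steric number 2, so sp.
C2 (2 σ bonds, plus two π bonds) has steric number 2: sp.
C3: 2 σ bonds, plus two π bonds — 2 electron domains, sp.
C4: 2 σ bonds, plus two π bonds; 2 regions of electron density → sp.
C5: 4 σ bonds — 4 electron domains, sp3.
C6 is sp2: 3 σ bonds, plus one π bond, 3 electron-density regions.
C7: 3 σ bonds, plus one π bond — 3 electron domains, sp2.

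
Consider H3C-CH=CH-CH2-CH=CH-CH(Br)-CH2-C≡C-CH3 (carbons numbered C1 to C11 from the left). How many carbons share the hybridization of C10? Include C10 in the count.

2

C10 is sp (two π bonds).
C1: sp3
C2: sp2
C3: sp2
C4: sp3
C5: sp2
C6: sp2
C7: sp3
C8: sp3
C9: sp ✓
C10: sp ✓
C11: sp3
2 carbons are sp.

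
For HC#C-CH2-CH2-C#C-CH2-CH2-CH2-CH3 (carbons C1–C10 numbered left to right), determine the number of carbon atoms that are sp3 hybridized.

C1: sp
C2: sp
C3: sp3 ✓
C4: sp3 ✓
C5: sp
C6: sp
C7: sp3 ✓
C8: sp3 ✓
C9: sp3 ✓
C10: sp3 ✓
C3, C4, C7, C8, C9, C10 → 6 sp3 carbons.

6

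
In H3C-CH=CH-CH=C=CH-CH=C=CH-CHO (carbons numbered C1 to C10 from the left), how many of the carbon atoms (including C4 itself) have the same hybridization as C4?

7

C4 is sp2 (one π bond).
C1: sp3
C2: sp2 ✓
C3: sp2 ✓
C4: sp2 ✓
C5: sp
C6: sp2 ✓
C7: sp2 ✓
C8: sp
C9: sp2 ✓
C10: sp2 ✓
7 carbons are sp2.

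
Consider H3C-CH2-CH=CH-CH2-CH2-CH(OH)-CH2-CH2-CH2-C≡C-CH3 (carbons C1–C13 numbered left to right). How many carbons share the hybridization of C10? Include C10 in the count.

9

C10 is sp3 (only σ bonds).
C1: sp3 ✓
C2: sp3 ✓
C3: sp2
C4: sp2
C5: sp3 ✓
C6: sp3 ✓
C7: sp3 ✓
C8: sp3 ✓
C9: sp3 ✓
C10: sp3 ✓
C11: sp
C12: sp
C13: sp3 ✓
9 carbons are sp3.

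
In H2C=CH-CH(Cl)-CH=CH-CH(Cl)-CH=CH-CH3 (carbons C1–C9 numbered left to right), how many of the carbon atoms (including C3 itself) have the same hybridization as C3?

3

C3 is sp3 (only σ bonds).
C1: sp2
C2: sp2
C3: sp3 ✓
C4: sp2
C5: sp2
C6: sp3 ✓
C7: sp2
C8: sp2
C9: sp3 ✓
3 carbons are sp3.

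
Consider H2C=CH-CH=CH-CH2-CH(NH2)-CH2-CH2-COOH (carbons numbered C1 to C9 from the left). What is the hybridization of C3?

C3 carries 3 σ bonds, plus one π bond, giving a steric number of 3, so it is sp2.

sp^2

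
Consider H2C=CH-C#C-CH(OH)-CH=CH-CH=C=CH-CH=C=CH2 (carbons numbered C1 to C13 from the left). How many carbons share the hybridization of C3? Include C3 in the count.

4

C3 is sp (two π bonds).
C1: sp2
C2: sp2
C3: sp ✓
C4: sp ✓
C5: sp3
C6: sp2
C7: sp2
C8: sp2
C9: sp ✓
C10: sp2
C11: sp2
C12: sp ✓
C13: sp2
4 carbons are sp.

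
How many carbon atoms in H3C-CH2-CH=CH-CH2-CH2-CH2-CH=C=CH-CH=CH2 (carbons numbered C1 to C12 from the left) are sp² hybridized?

6

C1: sp3
C2: sp3
C3: sp2 ✓
C4: sp2 ✓
C5: sp3
C6: sp3
C7: sp3
C8: sp2 ✓
C9: sp
C10: sp2 ✓
C11: sp2 ✓
C12: sp2 ✓
C3, C4, C8, C10, C11, C12 → 6 sp2 carbons.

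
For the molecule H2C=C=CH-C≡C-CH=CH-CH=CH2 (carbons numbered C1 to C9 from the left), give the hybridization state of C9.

sp2

C9: 3 σ bonds, plus one π bond — 3 electron domains, sp2.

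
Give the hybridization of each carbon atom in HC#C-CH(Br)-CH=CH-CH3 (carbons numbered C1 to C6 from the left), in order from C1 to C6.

C1 sp, C2 sp, C3 sp3, C4 sp2, C5 sp2, C6 sp3

C1 carries 2 σ bonds, plus two π bonds, giving a steric number of 2, so it is sp.
C2: 2 σ bonds, plus two π bonds; 2 regions of electron density → sp.
C3 — 4 σ bonds. Steric number 4, so sp3.
C4 has 3 σ bonds, plus one π bond: steric number 3 → sp2.
C5: 3 σ bonds, plus one π bond; 3 regions of electron density → sp2.
C6: 4 σ bonds — 4 electron domains, sp3.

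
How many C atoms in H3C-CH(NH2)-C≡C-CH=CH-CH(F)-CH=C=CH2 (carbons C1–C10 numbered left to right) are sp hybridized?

C1: sp3
C2: sp3
C3: sp ✓
C4: sp ✓
C5: sp2
C6: sp2
C7: sp3
C8: sp2
C9: sp ✓
C10: sp2
C3, C4, C9 → 3 sp carbons.

3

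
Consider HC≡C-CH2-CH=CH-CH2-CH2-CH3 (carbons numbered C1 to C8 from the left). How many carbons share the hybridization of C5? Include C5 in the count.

2

C5 is sp2 (one π bond).
C1: sp
C2: sp
C3: sp3
C4: sp2 ✓
C5: sp2 ✓
C6: sp3
C7: sp3
C8: sp3
2 carbons are sp2.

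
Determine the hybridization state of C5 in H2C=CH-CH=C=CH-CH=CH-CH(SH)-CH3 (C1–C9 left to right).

C5: 3 σ bonds, plus one π bond — 3 electron domains, sp2.

sp²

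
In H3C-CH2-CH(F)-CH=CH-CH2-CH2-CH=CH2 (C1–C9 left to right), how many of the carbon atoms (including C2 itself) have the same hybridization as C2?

5

C2 is sp3 (only σ bonds).
C1: sp3 ✓
C2: sp3 ✓
C3: sp3 ✓
C4: sp2
C5: sp2
C6: sp3 ✓
C7: sp3 ✓
C8: sp2
C9: sp2
5 carbons are sp3.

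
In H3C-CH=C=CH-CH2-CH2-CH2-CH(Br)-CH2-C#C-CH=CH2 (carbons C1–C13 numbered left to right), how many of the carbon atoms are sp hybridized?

C1: sp3
C2: sp2
C3: sp ✓
C4: sp2
C5: sp3
C6: sp3
C7: sp3
C8: sp3
C9: sp3
C10: sp ✓
C11: sp ✓
C12: sp2
C13: sp2
C3, C10, C11 → 3 sp carbons.

3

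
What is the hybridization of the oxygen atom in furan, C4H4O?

sp2

One O lone pair is in the aromatic π system (p orbital), the other is in an sp2 hybrid in the ring plane; O has two σ bonds + one in-plane lone pair → sp2.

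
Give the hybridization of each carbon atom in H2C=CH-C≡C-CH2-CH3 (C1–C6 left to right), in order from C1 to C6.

C1 carries 3 σ bonds, plus one π bond, giving a steric number of 3, so it is sp2.
C2 carries 3 σ bonds, plus one π bond, giving a steric number of 3, so it is sp2.
C3 (2 σ bonds, plus two π bonds) has steric number 2: sp.
C4 — 2 σ bonds, plus two π bonds. Steric number 2, so sp.
C5: 4 σ bonds — 4 electron domains, sp3.
C6 — 4 σ bonds. Steric number 4, so sp3.

C1 sp2, C2 sp2, C3 sp, C4 sp, C5 sp3, C6 sp3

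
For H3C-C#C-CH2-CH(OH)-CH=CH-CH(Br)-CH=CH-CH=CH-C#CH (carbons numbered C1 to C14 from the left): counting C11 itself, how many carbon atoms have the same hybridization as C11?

6

C11 is sp2 (one π bond).
C1: sp3
C2: sp
C3: sp
C4: sp3
C5: sp3
C6: sp2 ✓
C7: sp2 ✓
C8: sp3
C9: sp2 ✓
C10: sp2 ✓
C11: sp2 ✓
C12: sp2 ✓
C13: sp
C14: sp
6 carbons are sp2.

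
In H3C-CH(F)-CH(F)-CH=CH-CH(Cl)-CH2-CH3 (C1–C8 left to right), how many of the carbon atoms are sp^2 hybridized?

C1: sp3
C2: sp3
C3: sp3
C4: sp2 ✓
C5: sp2 ✓
C6: sp3
C7: sp3
C8: sp3
C4, C5 → 2 sp2 carbons.

2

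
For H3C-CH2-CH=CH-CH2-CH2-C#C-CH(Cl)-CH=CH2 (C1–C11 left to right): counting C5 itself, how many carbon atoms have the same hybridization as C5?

C5 is sp3 (only σ bonds).
C1: sp3 ✓
C2: sp3 ✓
C3: sp2
C4: sp2
C5: sp3 ✓
C6: sp3 ✓
C7: sp
C8: sp
C9: sp3 ✓
C10: sp2
C11: sp2
5 carbons are sp3.

5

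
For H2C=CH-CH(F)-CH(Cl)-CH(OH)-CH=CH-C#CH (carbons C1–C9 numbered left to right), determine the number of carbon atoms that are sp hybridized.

2

C1: sp2
C2: sp2
C3: sp3
C4: sp3
C5: sp3
C6: sp2
C7: sp2
C8: sp ✓
C9: sp ✓
C8, C9 → 2 sp carbons.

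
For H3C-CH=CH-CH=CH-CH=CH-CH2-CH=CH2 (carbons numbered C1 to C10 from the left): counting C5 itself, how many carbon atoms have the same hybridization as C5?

C5 is sp2 (one π bond).
C1: sp3
C2: sp2 ✓
C3: sp2 ✓
C4: sp2 ✓
C5: sp2 ✓
C6: sp2 ✓
C7: sp2 ✓
C8: sp3
C9: sp2 ✓
C10: sp2 ✓
8 carbons are sp2.

8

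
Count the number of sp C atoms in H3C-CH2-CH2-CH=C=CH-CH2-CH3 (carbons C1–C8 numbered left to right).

C1: sp3
C2: sp3
C3: sp3
C4: sp2
C5: sp ✓
C6: sp2
C7: sp3
C8: sp3
C5 → 1 sp carbon.

1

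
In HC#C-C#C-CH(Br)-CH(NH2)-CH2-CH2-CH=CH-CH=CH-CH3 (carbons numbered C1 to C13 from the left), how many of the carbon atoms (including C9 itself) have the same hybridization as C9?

4

C9 is sp2 (one π bond).
C1: sp
C2: sp
C3: sp
C4: sp
C5: sp3
C6: sp3
C7: sp3
C8: sp3
C9: sp2 ✓
C10: sp2 ✓
C11: sp2 ✓
C12: sp2 ✓
C13: sp3
4 carbons are sp2.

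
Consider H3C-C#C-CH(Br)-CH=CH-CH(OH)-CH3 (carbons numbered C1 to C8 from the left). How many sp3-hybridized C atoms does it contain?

4

C1: sp3 ✓
C2: sp
C3: sp
C4: sp3 ✓
C5: sp2
C6: sp2
C7: sp3 ✓
C8: sp3 ✓
C1, C4, C7, C8 → 4 sp3 carbons.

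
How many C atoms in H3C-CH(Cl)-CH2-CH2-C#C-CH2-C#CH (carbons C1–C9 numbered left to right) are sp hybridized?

C1: sp3
C2: sp3
C3: sp3
C4: sp3
C5: sp ✓
C6: sp ✓
C7: sp3
C8: sp ✓
C9: sp ✓
C5, C6, C8, C9 → 4 sp carbons.

4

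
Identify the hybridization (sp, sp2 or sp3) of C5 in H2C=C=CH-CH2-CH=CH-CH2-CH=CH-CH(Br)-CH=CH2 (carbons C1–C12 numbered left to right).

C5 (3 σ bonds, plus one π bond) has steric number 3: sp2.

sp^2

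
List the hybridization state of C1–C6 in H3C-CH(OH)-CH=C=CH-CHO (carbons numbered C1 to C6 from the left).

C1: 4 σ bonds — 4 electron domains, sp3.
C2 (4 σ bonds) has steric number 4: sp3.
C3 (3 σ bonds, plus one π bond) has steric number 3: sp2.
C4: 2 σ bonds, plus two π bonds — 2 electron domains, sp.
C5 carries 3 σ bonds, plus one π bond, giving a steric number of 3, so it is sp2.
C6: 3 σ bonds, plus one π bond; 3 regions of electron density → sp2.

C1 sp3, C2 sp3, C3 sp2, C4 sp, C5 sp2, C6 sp2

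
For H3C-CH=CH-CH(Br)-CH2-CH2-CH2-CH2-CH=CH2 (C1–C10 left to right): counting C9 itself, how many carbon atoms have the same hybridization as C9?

4

C9 is sp2 (one π bond).
C1: sp3
C2: sp2 ✓
C3: sp2 ✓
C4: sp3
C5: sp3
C6: sp3
C7: sp3
C8: sp3
C9: sp2 ✓
C10: sp2 ✓
4 carbons are sp2.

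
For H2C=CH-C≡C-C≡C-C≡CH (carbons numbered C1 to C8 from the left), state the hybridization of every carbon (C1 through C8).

C1 sp2, C2 sp2, C3 sp, C4 sp, C5 sp, C6 sp, C7 sp, C8 sp

C1 has 3 σ bonds, plus one π bond: steric number 3 → sp2.
C2 (3 σ bonds, plus one π bond) has steric number 3: sp2.
C3 — 2 σ bonds, plus two π bonds. Steric number 2, so sp.
C4: 2 σ bonds, plus two π bonds — 2 electron domains, sp.
C5: 2 σ bonds, plus two π bonds; 2 regions of electron density → sp.
C6 (2 σ bonds, plus two π bonds) has steric number 2: sp.
C7: 2 σ bonds, plus two π bonds; 2 regions of electron density → sp.
C8: 2 σ bonds, plus two π bonds; 2 regions of electron density → sp.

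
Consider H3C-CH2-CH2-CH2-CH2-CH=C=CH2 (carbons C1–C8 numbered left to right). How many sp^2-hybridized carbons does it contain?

2

C1: sp3
C2: sp3
C3: sp3
C4: sp3
C5: sp3
C6: sp2 ✓
C7: sp
C8: sp2 ✓
C6, C8 → 2 sp2 carbons.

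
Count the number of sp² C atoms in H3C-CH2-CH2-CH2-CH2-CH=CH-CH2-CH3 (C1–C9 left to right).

2

C1: sp3
C2: sp3
C3: sp3
C4: sp3
C5: sp3
C6: sp2 ✓
C7: sp2 ✓
C8: sp3
C9: sp3
C6, C7 → 2 sp2 carbons.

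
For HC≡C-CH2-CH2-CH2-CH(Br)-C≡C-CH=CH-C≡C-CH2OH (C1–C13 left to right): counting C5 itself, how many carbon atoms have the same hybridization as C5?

C5 is sp3 (only σ bonds).
C1: sp
C2: sp
C3: sp3 ✓
C4: sp3 ✓
C5: sp3 ✓
C6: sp3 ✓
C7: sp
C8: sp
C9: sp2
C10: sp2
C11: sp
C12: sp
C13: sp3 ✓
5 carbons are sp3.

5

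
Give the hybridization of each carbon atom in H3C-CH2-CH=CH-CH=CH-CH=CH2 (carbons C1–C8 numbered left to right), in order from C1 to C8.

C1 sp3, C2 sp3, C3 sp2, C4 sp2, C5 sp2, C6 sp2, C7 sp2, C8 sp2

C1 is sp3: 4 σ bonds, 4 electron-density regions.
C2 (4 σ bonds) has steric number 4: sp3.
C3 — 3 σ bonds, plus one π bond. Steric number 3, so sp2.
C4 carries 3 σ bonds, plus one π bond, giving a steric number of 3, so it is sp2.
C5 (3 σ bonds, plus one π bond) has steric number 3: sp2.
C6 is sp2: 3 σ bonds, plus one π bond, 3 electron-density regions.
C7 (3 σ bonds, plus one π bond) has steric number 3: sp2.
C8 is sp2: 3 σ bonds, plus one π bond, 3 electron-density regions.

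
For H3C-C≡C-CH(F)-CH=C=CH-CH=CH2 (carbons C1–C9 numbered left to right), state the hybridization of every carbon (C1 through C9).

C1 sp3, C2 sp, C3 sp, C4 sp3, C5 sp2, C6 sp, C7 sp2, C8 sp2, C9 sp2

C1 carries 4 σ bonds, giving a steric number of 4, so it is sp3.
C2 carries 2 σ bonds, plus two π bonds, giving a steric number of 2, so it is sp.
C3 has 2 σ bonds, plus two π bonds: steric number 2 → sp.
C4: 4 σ bonds; 4 regions of electron density → sp3.
C5 is sp2: 3 σ bonds, plus one π bond, 3 electron-density regions.
C6 (2 σ bonds, plus two π bonds) has steric number 2: sp.
C7: 3 σ bonds, plus one π bond; 3 regions of electron density → sp2.
C8 is sp2: 3 σ bonds, plus one π bond, 3 electron-density regions.
C9: 3 σ bonds, plus one π bond — 3 electron domains, sp2.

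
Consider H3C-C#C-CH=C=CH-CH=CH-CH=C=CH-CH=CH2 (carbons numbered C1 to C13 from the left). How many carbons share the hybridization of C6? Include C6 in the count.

C6 is sp2 (one π bond).
C1: sp3
C2: sp
C3: sp
C4: sp2 ✓
C5: sp
C6: sp2 ✓
C7: sp2 ✓
C8: sp2 ✓
C9: sp2 ✓
C10: sp
C11: sp2 ✓
C12: sp2 ✓
C13: sp2 ✓
8 carbons are sp2.

8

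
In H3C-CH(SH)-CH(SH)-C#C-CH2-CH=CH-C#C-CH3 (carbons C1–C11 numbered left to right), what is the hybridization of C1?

C1: 4 σ bonds — 4 electron domains, sp3.

sp³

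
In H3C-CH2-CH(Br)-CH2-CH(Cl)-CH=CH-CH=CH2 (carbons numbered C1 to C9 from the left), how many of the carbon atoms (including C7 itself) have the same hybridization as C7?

4

C7 is sp2 (one π bond).
C1: sp3
C2: sp3
C3: sp3
C4: sp3
C5: sp3
C6: sp2 ✓
C7: sp2 ✓
C8: sp2 ✓
C9: sp2 ✓
4 carbons are sp2.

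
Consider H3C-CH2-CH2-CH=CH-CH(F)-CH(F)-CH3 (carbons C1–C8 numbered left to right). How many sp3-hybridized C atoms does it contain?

6

C1: sp3 ✓
C2: sp3 ✓
C3: sp3 ✓
C4: sp2
C5: sp2
C6: sp3 ✓
C7: sp3 ✓
C8: sp3 ✓
C1, C2, C3, C6, C7, C8 → 6 sp3 carbons.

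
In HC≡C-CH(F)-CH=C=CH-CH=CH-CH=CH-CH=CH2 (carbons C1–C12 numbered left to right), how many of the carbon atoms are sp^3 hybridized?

1

C1: sp
C2: sp
C3: sp3 ✓
C4: sp2
C5: sp
C6: sp2
C7: sp2
C8: sp2
C9: sp2
C10: sp2
C11: sp2
C12: sp2
C3 → 1 sp3 carbon.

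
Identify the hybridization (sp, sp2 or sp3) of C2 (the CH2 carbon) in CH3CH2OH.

C2 (the CH2 carbon) is sp3: 4 σ bonds, 4 electron-density regions.

sp^3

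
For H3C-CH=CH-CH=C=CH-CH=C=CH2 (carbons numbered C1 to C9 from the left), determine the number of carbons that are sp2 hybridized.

C1: sp3
C2: sp2 ✓
C3: sp2 ✓
C4: sp2 ✓
C5: sp
C6: sp2 ✓
C7: sp2 ✓
C8: sp
C9: sp2 ✓
C2, C3, C4, C6, C7, C9 → 6 sp2 carbons.

6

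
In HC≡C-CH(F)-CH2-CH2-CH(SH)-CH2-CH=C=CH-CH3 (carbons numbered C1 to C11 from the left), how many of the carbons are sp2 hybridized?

2

C1: sp
C2: sp
C3: sp3
C4: sp3
C5: sp3
C6: sp3
C7: sp3
C8: sp2 ✓
C9: sp
C10: sp2 ✓
C11: sp3
C8, C10 → 2 sp2 carbons.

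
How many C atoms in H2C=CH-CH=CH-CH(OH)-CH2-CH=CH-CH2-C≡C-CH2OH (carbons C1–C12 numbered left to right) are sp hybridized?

C1: sp2
C2: sp2
C3: sp2
C4: sp2
C5: sp3
C6: sp3
C7: sp2
C8: sp2
C9: sp3
C10: sp ✓
C11: sp ✓
C12: sp3
C10, C11 → 2 sp carbons.

2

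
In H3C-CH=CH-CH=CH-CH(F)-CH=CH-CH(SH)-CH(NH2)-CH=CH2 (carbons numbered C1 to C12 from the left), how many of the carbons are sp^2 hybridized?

8

C1: sp3
C2: sp2 ✓
C3: sp2 ✓
C4: sp2 ✓
C5: sp2 ✓
C6: sp3
C7: sp2 ✓
C8: sp2 ✓
C9: sp3
C10: sp3
C11: sp2 ✓
C12: sp2 ✓
C2, C3, C4, C5, C7, C8, C11, C12 → 8 sp2 carbons.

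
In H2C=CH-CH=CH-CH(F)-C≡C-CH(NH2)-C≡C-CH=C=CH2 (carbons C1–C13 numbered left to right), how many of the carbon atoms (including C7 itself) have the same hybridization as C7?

5

C7 is sp (two π bonds).
C1: sp2
C2: sp2
C3: sp2
C4: sp2
C5: sp3
C6: sp ✓
C7: sp ✓
C8: sp3
C9: sp ✓
C10: sp ✓
C11: sp2
C12: sp ✓
C13: sp2
5 carbons are sp.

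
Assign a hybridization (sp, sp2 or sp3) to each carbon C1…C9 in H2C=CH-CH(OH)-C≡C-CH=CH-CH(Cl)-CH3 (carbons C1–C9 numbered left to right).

C1: 3 σ bonds, plus one π bond — 3 electron domains, sp2.
C2 carries 3 σ bonds, plus one π bond, giving a steric number of 3, so it is sp2.
C3: 4 σ bonds; 4 regions of electron density → sp3.
C4: 2 σ bonds, plus two π bonds — 2 electron domains, sp.
C5 (2 σ bonds, plus two π bonds) has steric number 2: sp.
C6 — 3 σ bonds, plus one π bond. Steric number 3, so sp2.
C7 carries 3 σ bonds, plus one π bond, giving a steric number of 3, so it is sp2.
C8 carries 4 σ bonds, giving a steric number of 4, so it is sp3.
C9 is sp3: 4 σ bonds, 4 electron-density regions.

C1 sp2, C2 sp2, C3 sp3, C4 sp, C5 sp, C6 sp2, C7 sp2, C8 sp3, C9 sp3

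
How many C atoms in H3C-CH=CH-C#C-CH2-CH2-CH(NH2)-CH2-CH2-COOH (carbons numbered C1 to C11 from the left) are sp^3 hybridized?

6

C1: sp3 ✓
C2: sp2
C3: sp2
C4: sp
C5: sp
C6: sp3 ✓
C7: sp3 ✓
C8: sp3 ✓
C9: sp3 ✓
C10: sp3 ✓
C11: sp2
C1, C6, C7, C8, C9, C10 → 6 sp3 carbons.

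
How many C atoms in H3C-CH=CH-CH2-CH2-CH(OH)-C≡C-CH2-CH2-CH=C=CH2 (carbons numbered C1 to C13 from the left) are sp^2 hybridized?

C1: sp3
C2: sp2 ✓
C3: sp2 ✓
C4: sp3
C5: sp3
C6: sp3
C7: sp
C8: sp
C9: sp3
C10: sp3
C11: sp2 ✓
C12: sp
C13: sp2 ✓
C2, C3, C11, C13 → 4 sp2 carbons.

4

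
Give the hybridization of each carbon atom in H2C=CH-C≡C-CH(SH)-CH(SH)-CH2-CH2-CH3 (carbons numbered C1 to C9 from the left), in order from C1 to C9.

C1: 3 σ bonds, plus one π bond; 3 regions of electron density → sp2.
C2 is sp2: 3 σ bonds, plus one π bond, 3 electron-density regions.
C3 has 2 σ bonds, plus two π bonds: steric number 2 → sp.
C4: 2 σ bonds, plus two π bonds — 2 electron domains, sp.
C5 (4 σ bonds) has steric number 4: sp3.
C6 carries 4 σ bonds, giving a steric number of 4, so it is sp3.
C7 (4 σ bonds) has steric number 4: sp3.
C8 — 4 σ bonds. Steric number 4, so sp3.
C9: 4 σ bonds; 4 regions of electron density → sp3.

C1 sp2, C2 sp2, C3 sp, C4 sp, C5 sp3, C6 sp3, C7 sp3, C8 sp3, C9 sp3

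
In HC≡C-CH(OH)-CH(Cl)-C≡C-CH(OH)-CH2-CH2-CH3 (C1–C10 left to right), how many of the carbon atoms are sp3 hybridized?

C1: sp
C2: sp
C3: sp3 ✓
C4: sp3 ✓
C5: sp
C6: sp
C7: sp3 ✓
C8: sp3 ✓
C9: sp3 ✓
C10: sp3 ✓
C3, C4, C7, C8, C9, C10 → 6 sp3 carbons.

6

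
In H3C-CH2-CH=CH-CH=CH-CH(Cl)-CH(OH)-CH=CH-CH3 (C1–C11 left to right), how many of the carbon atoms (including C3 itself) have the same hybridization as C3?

C3 is sp2 (one π bond).
C1: sp3
C2: sp3
C3: sp2 ✓
C4: sp2 ✓
C5: sp2 ✓
C6: sp2 ✓
C7: sp3
C8: sp3
C9: sp2 ✓
C10: sp2 ✓
C11: sp3
6 carbons are sp2.

6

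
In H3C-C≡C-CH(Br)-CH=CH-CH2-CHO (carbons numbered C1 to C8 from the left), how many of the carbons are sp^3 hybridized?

C1: sp3 ✓
C2: sp
C3: sp
C4: sp3 ✓
C5: sp2
C6: sp2
C7: sp3 ✓
C8: sp2
C1, C4, C7 → 3 sp3 carbons.

3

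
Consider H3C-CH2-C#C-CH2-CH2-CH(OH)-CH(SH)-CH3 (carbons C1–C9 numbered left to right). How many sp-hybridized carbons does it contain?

2

C1: sp3
C2: sp3
C3: sp ✓
C4: sp ✓
C5: sp3
C6: sp3
C7: sp3
C8: sp3
C9: sp3
C3, C4 → 2 sp carbons.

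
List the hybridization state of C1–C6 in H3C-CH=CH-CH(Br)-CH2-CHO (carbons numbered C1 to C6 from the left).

C1 — 4 σ bonds. Steric number 4, so sp3.
C2 — 3 σ bonds, plus one π bond. Steric number 3, so sp2.
C3: 3 σ bonds, plus one π bond; 3 regions of electron density → sp2.
C4 (4 σ bonds) has steric number 4: sp3.
C5: 4 σ bonds — 4 electron domains, sp3.
C6 — 3 σ bonds, plus one π bond. Steric number 3, so sp2.

C1 sp3, C2 sp2, C3 sp2, C4 sp3, C5 sp3, C6 sp2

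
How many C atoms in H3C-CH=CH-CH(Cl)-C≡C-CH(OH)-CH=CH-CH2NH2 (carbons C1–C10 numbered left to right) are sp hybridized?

2

C1: sp3
C2: sp2
C3: sp2
C4: sp3
C5: sp ✓
C6: sp ✓
C7: sp3
C8: sp2
C9: sp2
C10: sp3
C5, C6 → 2 sp carbons.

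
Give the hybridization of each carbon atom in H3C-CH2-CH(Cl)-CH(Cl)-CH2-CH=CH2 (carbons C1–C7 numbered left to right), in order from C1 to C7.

C1 sp3, C2 sp3, C3 sp3, C4 sp3, C5 sp3, C6 sp2, C7 sp2

C1 is sp3: 4 σ bonds, 4 electron-density regions.
C2 carries 4 σ bonds, giving a steric number of 4, so it is sp3.
C3 has 4 σ bonds: steric number 4 → sp3.
C4 — 4 σ bonds. Steric number 4, so sp3.
C5 is sp3: 4 σ bonds, 4 electron-density regions.
C6: 3 σ bonds, plus one π bond; 3 regions of electron density → sp2.
C7 carries 3 σ bonds, plus one π bond, giving a steric number of 3, so it is sp2.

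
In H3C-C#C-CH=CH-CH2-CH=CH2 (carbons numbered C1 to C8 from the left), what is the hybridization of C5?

sp^2

C5 (3 σ bonds, plus one π bond) has steric number 3: sp2.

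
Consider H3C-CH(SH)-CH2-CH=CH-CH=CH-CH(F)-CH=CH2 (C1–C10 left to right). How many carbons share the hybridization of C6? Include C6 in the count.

C6 is sp2 (one π bond).
C1: sp3
C2: sp3
C3: sp3
C4: sp2 ✓
C5: sp2 ✓
C6: sp2 ✓
C7: sp2 ✓
C8: sp3
C9: sp2 ✓
C10: sp2 ✓
6 carbons are sp2.

6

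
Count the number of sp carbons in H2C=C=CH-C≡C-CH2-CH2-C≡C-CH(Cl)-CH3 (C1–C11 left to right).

5

C1: sp2
C2: sp ✓
C3: sp2
C4: sp ✓
C5: sp ✓
C6: sp3
C7: sp3
C8: sp ✓
C9: sp ✓
C10: sp3
C11: sp3
C2, C4, C5, C8, C9 → 5 sp carbons.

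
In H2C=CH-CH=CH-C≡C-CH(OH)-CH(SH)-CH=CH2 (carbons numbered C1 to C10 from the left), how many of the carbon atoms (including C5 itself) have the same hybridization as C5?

C5 is sp (two π bonds).
C1: sp2
C2: sp2
C3: sp2
C4: sp2
C5: sp ✓
C6: sp ✓
C7: sp3
C8: sp3
C9: sp2
C10: sp2
2 carbons are sp.

2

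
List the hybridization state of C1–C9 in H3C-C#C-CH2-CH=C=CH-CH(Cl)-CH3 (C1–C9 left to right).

C1 sp3, C2 sp, C3 sp, C4 sp3, C5 sp2, C6 sp, C7 sp2, C8 sp3, C9 sp3

C1 has 4 σ bonds: steric number 4 → sp3.
C2 is sp: 2 σ bonds, plus two π bonds, 2 electron-density regions.
C3 is sp: 2 σ bonds, plus two π bonds, 2 electron-density regions.
C4 is sp3: 4 σ bonds, 4 electron-density regions.
C5: 3 σ bonds, plus one π bond — 3 electron domains, sp2.
C6 — 2 σ bonds, plus two π bonds. Steric number 2, so sp.
C7: 3 σ bonds, plus one π bond — 3 electron domains, sp2.
C8 has 4 σ bonds: steric number 4 → sp3.
C9 — 4 σ bonds. Steric number 4, so sp3.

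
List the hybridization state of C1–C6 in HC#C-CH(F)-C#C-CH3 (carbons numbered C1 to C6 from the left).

C1 sp, C2 sp, C3 sp3, C4 sp, C5 sp, C6 sp3

C1: 2 σ bonds, plus two π bonds — 2 electron domains, sp.
C2 is sp: 2 σ bonds, plus two π bonds, 2 electron-density regions.
C3 has 4 σ bonds: steric number 4 → sp3.
C4 has 2 σ bonds, plus two π bonds: steric number 2 → sp.
C5 — 2 σ bonds, plus two π bonds. Steric number 2, so sp.
C6 — 4 σ bonds. Steric number 4, so sp3.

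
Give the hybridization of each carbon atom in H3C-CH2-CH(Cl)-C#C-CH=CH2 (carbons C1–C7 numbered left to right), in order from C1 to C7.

C1 sp3, C2 sp3, C3 sp3, C4 sp, C5 sp, C6 sp2, C7 sp2

C1 (4 σ bonds) has steric number 4: sp3.
C2 has 4 σ bonds: steric number 4 → sp3.
C3 has 4 σ bonds: steric number 4 → sp3.
C4: 2 σ bonds, plus two π bonds; 2 regions of electron density → sp.
C5 carries 2 σ bonds, plus two π bonds, giving a steric number of 2, so it is sp.
C6 carries 3 σ bonds, plus one π bond, giving a steric number of 3, so it is sp2.
C7 carries 3 σ bonds, plus one π bond, giving a steric number of 3, so it is sp2.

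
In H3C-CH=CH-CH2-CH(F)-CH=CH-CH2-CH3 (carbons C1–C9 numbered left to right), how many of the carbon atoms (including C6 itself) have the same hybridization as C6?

C6 is sp2 (one π bond).
C1: sp3
C2: sp2 ✓
C3: sp2 ✓
C4: sp3
C5: sp3
C6: sp2 ✓
C7: sp2 ✓
C8: sp3
C9: sp3
4 carbons are sp2.

4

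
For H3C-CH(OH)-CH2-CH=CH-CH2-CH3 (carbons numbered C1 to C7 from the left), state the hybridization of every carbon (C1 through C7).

C1 sp3, C2 sp3, C3 sp3, C4 sp2, C5 sp2, C6 sp3, C7 sp3

C1 is sp3: 4 σ bonds, 4 electron-density regions.
C2 — 4 σ bonds. Steric number 4, so sp3.
C3: 4 σ bonds; 4 regions of electron density → sp3.
C4 is sp2: 3 σ bonds, plus one π bond, 3 electron-density regions.
C5 (3 σ bonds, plus one π bond) has steric number 3: sp2.
C6 (4 σ bonds) has steric number 4: sp3.
C7 is sp3: 4 σ bonds, 4 electron-density regions.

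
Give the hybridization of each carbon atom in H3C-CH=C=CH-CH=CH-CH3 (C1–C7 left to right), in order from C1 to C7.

C1 sp3, C2 sp2, C3 sp, C4 sp2, C5 sp2, C6 sp2, C7 sp3

C1 (4 σ bonds) has steric number 4: sp3.
C2 carries 3 σ bonds, plus one π bond, giving a steric number of 3, so it is sp2.
C3: 2 σ bonds, plus two π bonds — 2 electron domains, sp.
C4 is sp2: 3 σ bonds, plus one π bond, 3 electron-density regions.
C5 (3 σ bonds, plus one π bond) has steric number 3: sp2.
C6 has 3 σ bonds, plus one π bond: steric number 3 → sp2.
C7: 4 σ bonds; 4 regions of electron density → sp3.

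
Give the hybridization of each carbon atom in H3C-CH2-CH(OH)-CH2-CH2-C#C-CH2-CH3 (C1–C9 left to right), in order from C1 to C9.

C1 sp3, C2 sp3, C3 sp3, C4 sp3, C5 sp3, C6 sp, C7 sp, C8 sp3, C9 sp3

C1 has 4 σ bonds: steric number 4 → sp3.
C2 is sp3: 4 σ bonds, 4 electron-density regions.
C3 (4 σ bonds) has steric number 4: sp3.
C4 carries 4 σ bonds, giving a steric number of 4, so it is sp3.
C5 — 4 σ bonds. Steric number 4, so sp3.
C6 carries 2 σ bonds, plus two π bonds, giving a steric number of 2, so it is sp.
C7: 2 σ bonds, plus two π bonds; 2 regions of electron density → sp.
C8 is sp3: 4 σ bonds, 4 electron-density regions.
C9: 4 σ bonds — 4 electron domains, sp3.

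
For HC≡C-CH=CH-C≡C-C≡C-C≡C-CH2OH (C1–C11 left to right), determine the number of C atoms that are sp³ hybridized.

C1: sp
C2: sp
C3: sp2
C4: sp2
C5: sp
C6: sp
C7: sp
C8: sp
C9: sp
C10: sp
C11: sp3 ✓
C11 → 1 sp3 carbon.

1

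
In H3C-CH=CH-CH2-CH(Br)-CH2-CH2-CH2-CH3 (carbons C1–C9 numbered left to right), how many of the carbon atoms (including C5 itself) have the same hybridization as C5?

7

C5 is sp3 (only σ bonds).
C1: sp3 ✓
C2: sp2
C3: sp2
C4: sp3 ✓
C5: sp3 ✓
C6: sp3 ✓
C7: sp3 ✓
C8: sp3 ✓
C9: sp3 ✓
7 carbons are sp3.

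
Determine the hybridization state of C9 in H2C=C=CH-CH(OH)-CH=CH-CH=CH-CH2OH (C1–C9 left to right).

sp3

C9 is sp3: 4 σ bonds, 4 electron-density regions.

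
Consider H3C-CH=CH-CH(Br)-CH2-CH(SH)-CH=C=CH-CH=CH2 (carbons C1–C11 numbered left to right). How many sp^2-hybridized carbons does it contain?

6

C1: sp3
C2: sp2 ✓
C3: sp2 ✓
C4: sp3
C5: sp3
C6: sp3
C7: sp2 ✓
C8: sp
C9: sp2 ✓
C10: sp2 ✓
C11: sp2 ✓
C2, C3, C7, C9, C10, C11 → 6 sp2 carbons.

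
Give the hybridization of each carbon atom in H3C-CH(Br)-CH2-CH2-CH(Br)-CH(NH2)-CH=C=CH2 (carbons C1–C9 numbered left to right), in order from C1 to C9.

C1 carries 4 σ bonds, giving a steric number of 4, so it is sp3.
C2 is sp3: 4 σ bonds, 4 electron-density regions.
C3: 4 σ bonds — 4 electron domains, sp3.
C4: 4 σ bonds; 4 regions of electron density → sp3.
C5: 4 σ bonds; 4 regions of electron density → sp3.
C6 — 4 σ bonds. Steric number 4, so sp3.
C7 — 3 σ bonds, plus one π bond. Steric number 3, so sp2.
C8: 2 σ bonds, plus two π bonds; 2 regions of electron density → sp.
C9 (3 σ bonds, plus one π bond) has steric number 3: sp2.

C1 sp3, C2 sp3, C3 sp3, C4 sp3, C5 sp3, C6 sp3, C7 sp2, C8 sp, C9 sp2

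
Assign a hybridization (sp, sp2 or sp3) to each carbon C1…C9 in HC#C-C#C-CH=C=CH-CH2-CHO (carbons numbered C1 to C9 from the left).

C1: 2 σ bonds, plus two π bonds; 2 regions of electron density → sp.
C2 is sp: 2 σ bonds, plus two π bonds, 2 electron-density regions.
C3 is sp: 2 σ bonds, plus two π bonds, 2 electron-density regions.
C4 (2 σ bonds, plus two π bonds) has steric number 2: sp.
C5 has 3 σ bonds, plus one π bond: steric number 3 → sp2.
C6 has 2 σ bonds, plus two π bonds: steric number 2 → sp.
C7 — 3 σ bonds, plus one π bond. Steric number 3, so sp2.
C8 carries 4 σ bonds, giving a steric number of 4, so it is sp3.
C9 has 3 σ bonds, plus one π bond: steric number 3 → sp2.

C1 sp, C2 sp, C3 sp, C4 sp, C5 sp2, C6 sp, C7 sp2, C8 sp3, C9 sp2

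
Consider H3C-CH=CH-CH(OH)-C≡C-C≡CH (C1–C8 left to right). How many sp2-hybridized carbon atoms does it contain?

2

C1: sp3
C2: sp2 ✓
C3: sp2 ✓
C4: sp3
C5: sp
C6: sp
C7: sp
C8: sp
C2, C3 → 2 sp2 carbons.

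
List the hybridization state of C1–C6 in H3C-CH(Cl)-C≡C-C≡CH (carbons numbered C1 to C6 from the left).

C1 sp3, C2 sp3, C3 sp, C4 sp, C5 sp, C6 sp

C1 (4 σ bonds) has steric number 4: sp3.
C2 is sp3: 4 σ bonds, 4 electron-density regions.
C3: 2 σ bonds, plus two π bonds; 2 regions of electron density → sp.
C4: 2 σ bonds, plus two π bonds — 2 electron domains, sp.
C5 — 2 σ bonds, plus two π bonds. Steric number 2, so sp.
C6: 2 σ bonds, plus two π bonds — 2 electron domains, sp.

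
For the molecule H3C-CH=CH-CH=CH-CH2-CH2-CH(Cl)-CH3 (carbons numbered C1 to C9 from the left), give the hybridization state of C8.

sp3

C8 (4 σ bonds) has steric number 4: sp3.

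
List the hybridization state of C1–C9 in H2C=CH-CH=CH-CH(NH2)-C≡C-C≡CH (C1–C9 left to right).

C1 sp2, C2 sp2, C3 sp2, C4 sp2, C5 sp3, C6 sp, C7 sp, C8 sp, C9 sp

C1 — 3 σ bonds, plus one π bond. Steric number 3, so sp2.
C2 (3 σ bonds, plus one π bond) has steric number 3: sp2.
C3 (3 σ bonds, plus one π bond) has steric number 3: sp2.
C4 — 3 σ bonds, plus one π bond. Steric number 3, so sp2.
C5: 4 σ bonds — 4 electron domains, sp3.
C6 (2 σ bonds, plus two π bonds) has steric number 2: sp.
C7 (2 σ bonds, plus two π bonds) has steric number 2: sp.
C8 — 2 σ bonds, plus two π bonds. Steric number 2, so sp.
C9 is sp: 2 σ bonds, plus two π bonds, 2 electron-density regions.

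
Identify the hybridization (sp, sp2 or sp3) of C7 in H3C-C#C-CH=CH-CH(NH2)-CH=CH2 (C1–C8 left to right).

C7 carries 3 σ bonds, plus one π bond, giving a steric number of 3, so it is sp2.

sp²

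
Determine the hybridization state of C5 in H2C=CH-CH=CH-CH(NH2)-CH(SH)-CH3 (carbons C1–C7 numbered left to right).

C5 — 4 σ bonds. Steric number 4, so sp3.

sp^3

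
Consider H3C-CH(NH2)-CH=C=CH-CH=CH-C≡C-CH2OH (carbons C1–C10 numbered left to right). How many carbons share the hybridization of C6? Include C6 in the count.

4

C6 is sp2 (one π bond).
C1: sp3
C2: sp3
C3: sp2 ✓
C4: sp
C5: sp2 ✓
C6: sp2 ✓
C7: sp2 ✓
C8: sp
C9: sp
C10: sp3
4 carbons are sp2.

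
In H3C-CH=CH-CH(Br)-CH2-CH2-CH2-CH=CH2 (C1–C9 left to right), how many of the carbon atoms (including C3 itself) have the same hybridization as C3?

4

C3 is sp2 (one π bond).
C1: sp3
C2: sp2 ✓
C3: sp2 ✓
C4: sp3
C5: sp3
C6: sp3
C7: sp3
C8: sp2 ✓
C9: sp2 ✓
4 carbons are sp2.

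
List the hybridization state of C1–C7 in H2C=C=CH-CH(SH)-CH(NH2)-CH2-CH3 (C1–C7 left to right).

C1 is sp2: 3 σ bonds, plus one π bond, 3 electron-density regions.
C2: 2 σ bonds, plus two π bonds; 2 regions of electron density → sp.
C3 has 3 σ bonds, plus one π bond: steric number 3 → sp2.
C4 is sp3: 4 σ bonds, 4 electron-density regions.
C5 has 4 σ bonds: steric number 4 → sp3.
C6 (4 σ bonds) has steric number 4: sp3.
C7 — 4 σ bonds. Steric number 4, so sp3.

C1 sp2, C2 sp, C3 sp2, C4 sp3, C5 sp3, C6 sp3, C7 sp3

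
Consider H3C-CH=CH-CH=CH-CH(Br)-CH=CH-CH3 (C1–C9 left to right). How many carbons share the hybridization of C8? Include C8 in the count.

6

C8 is sp2 (one π bond).
C1: sp3
C2: sp2 ✓
C3: sp2 ✓
C4: sp2 ✓
C5: sp2 ✓
C6: sp3
C7: sp2 ✓
C8: sp2 ✓
C9: sp3
6 carbons are sp2.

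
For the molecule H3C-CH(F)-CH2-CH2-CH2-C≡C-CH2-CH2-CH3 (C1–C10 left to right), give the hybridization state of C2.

sp³

C2: 4 σ bonds; 4 regions of electron density → sp3.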